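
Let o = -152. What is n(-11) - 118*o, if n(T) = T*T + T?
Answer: 18046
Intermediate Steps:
n(T) = T + T**2 (n(T) = T**2 + T = T + T**2)
n(-11) - 118*o = -11*(1 - 11) - 118*(-152) = -11*(-10) + 17936 = 110 + 17936 = 18046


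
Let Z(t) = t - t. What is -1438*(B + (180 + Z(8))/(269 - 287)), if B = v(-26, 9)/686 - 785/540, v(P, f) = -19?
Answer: 305802923/18522 ≈ 16510.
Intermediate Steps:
Z(t) = 0
B = -54877/37044 (B = -19/686 - 785/540 = -19*1/686 - 785*1/540 = -19/686 - 157/108 = -54877/37044 ≈ -1.4814)
-1438*(B + (180 + Z(8))/(269 - 287)) = -1438*(-54877/37044 + (180 + 0)/(269 - 287)) = -1438*(-54877/37044 + 180/(-18)) = -1438*(-54877/37044 + 180*(-1/18)) = -1438*(-54877/37044 - 10) = -1438*(-425317/37044) = 305802923/18522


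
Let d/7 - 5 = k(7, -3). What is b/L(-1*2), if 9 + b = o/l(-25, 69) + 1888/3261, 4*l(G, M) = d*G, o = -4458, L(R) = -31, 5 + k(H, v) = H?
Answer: -24510427/123836475 ≈ -0.19793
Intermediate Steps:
k(H, v) = -5 + H
d = 49 (d = 35 + 7*(-5 + 7) = 35 + 7*2 = 35 + 14 = 49)
l(G, M) = 49*G/4 (l(G, M) = (49*G)/4 = 49*G/4)
b = 24510427/3994725 (b = -9 + (-4458/((49/4)*(-25)) + 1888/3261) = -9 + (-4458/(-1225/4) + 1888*(1/3261)) = -9 + (-4458*(-4/1225) + 1888/3261) = -9 + (17832/1225 + 1888/3261) = -9 + 60462952/3994725 = 24510427/3994725 ≈ 6.1357)
b/L(-1*2) = (24510427/3994725)/(-31) = (24510427/3994725)*(-1/31) = -24510427/123836475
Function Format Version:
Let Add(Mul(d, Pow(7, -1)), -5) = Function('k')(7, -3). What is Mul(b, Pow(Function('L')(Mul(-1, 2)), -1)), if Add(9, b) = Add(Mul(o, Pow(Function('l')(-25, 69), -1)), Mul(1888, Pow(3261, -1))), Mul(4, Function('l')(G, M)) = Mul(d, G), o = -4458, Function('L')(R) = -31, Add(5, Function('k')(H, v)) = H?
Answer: Rational(-24510427, 123836475) ≈ -0.19793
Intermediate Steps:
Function('k')(H, v) = Add(-5, H)
d = 49 (d = Add(35, Mul(7, Add(-5, 7))) = Add(35, Mul(7, 2)) = Add(35, 14) = 49)
Function('l')(G, M) = Mul(Rational(49, 4), G) (Function('l')(G, M) = Mul(Rational(1, 4), Mul(49, G)) = Mul(Rational(49, 4), G))
b = Rational(24510427, 3994725) (b = Add(-9, Add(Mul(-4458, Pow(Mul(Rational(49, 4), -25), -1)), Mul(1888, Pow(3261, -1)))) = Add(-9, Add(Mul(-4458, Pow(Rational(-1225, 4), -1)), Mul(1888, Rational(1, 3261)))) = Add(-9, Add(Mul(-4458, Rational(-4, 1225)), Rational(1888, 3261))) = Add(-9, Add(Rational(17832, 1225), Rational(1888, 3261))) = Add(-9, Rational(60462952, 3994725)) = Rational(24510427, 3994725) ≈ 6.1357)
Mul(b, Pow(Function('L')(Mul(-1, 2)), -1)) = Mul(Rational(24510427, 3994725), Pow(-31, -1)) = Mul(Rational(24510427, 3994725), Rational(-1, 31)) = Rational(-24510427, 123836475)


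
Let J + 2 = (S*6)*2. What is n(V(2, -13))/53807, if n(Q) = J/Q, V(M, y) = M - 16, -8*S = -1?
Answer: 1/1506596 ≈ 6.6375e-7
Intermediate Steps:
S = 1/8 (S = -1/8*(-1) = 1/8 ≈ 0.12500)
V(M, y) = -16 + M
J = -1/2 (J = -2 + ((1/8)*6)*2 = -2 + (3/4)*2 = -2 + 3/2 = -1/2 ≈ -0.50000)
n(Q) = -1/(2*Q)
n(V(2, -13))/53807 = -1/(2*(-16 + 2))/53807 = -1/2/(-14)*(1/53807) = -1/2*(-1/14)*(1/53807) = (1/28)*(1/53807) = 1/1506596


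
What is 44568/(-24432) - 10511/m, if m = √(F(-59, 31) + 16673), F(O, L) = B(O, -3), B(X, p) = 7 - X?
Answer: -1857/1018 - 10511*√16739/16739 ≈ -83.066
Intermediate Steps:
F(O, L) = 7 - O
m = √16739 (m = √((7 - 1*(-59)) + 16673) = √((7 + 59) + 16673) = √(66 + 16673) = √16739 ≈ 129.38)
44568/(-24432) - 10511/m = 44568/(-24432) - 10511*√16739/16739 = 44568*(-1/24432) - 10511*√16739/16739 = -1857/1018 - 10511*√16739/16739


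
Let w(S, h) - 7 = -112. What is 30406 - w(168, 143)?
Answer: 30511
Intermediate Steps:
w(S, h) = -105 (w(S, h) = 7 - 112 = -105)
30406 - w(168, 143) = 30406 - 1*(-105) = 30406 + 105 = 30511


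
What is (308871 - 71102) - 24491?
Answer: 213278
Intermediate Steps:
(308871 - 71102) - 24491 = 237769 - 24491 = 213278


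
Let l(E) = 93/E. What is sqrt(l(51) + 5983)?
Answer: sqrt(1729614)/17 ≈ 77.362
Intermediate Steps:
sqrt(l(51) + 5983) = sqrt(93/51 + 5983) = sqrt(93*(1/51) + 5983) = sqrt(31/17 + 5983) = sqrt(101742/17) = sqrt(1729614)/17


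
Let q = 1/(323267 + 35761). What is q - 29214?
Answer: -10488643991/359028 ≈ -29214.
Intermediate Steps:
q = 1/359028 ≈ 2.7853e-6
q - 29214 = 1/359028 - 29214 = -10488643991/359028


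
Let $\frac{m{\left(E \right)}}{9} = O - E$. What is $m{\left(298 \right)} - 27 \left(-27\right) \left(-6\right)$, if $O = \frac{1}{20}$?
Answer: $- \frac{141111}{20} \approx -7055.5$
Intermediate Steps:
$O = \frac{1}{20} \approx 0.05$
$m{\left(E \right)} = \frac{9}{20} - 9 E$ ($m{\left(E \right)} = 9 \left(\frac{1}{20} - E\right) = \frac{9}{20} - 9 E$)
$m{\left(298 \right)} - 27 \left(-27\right) \left(-6\right) = \left(\frac{9}{20} - 2682\right) - 27 \left(-27\right) \left(-6\right) = \left(\frac{9}{20} - 2682\right) - \left(-729\right) \left(-6\right) = - \frac{53631}{20} - 4374 = - \frac{141111}{20}$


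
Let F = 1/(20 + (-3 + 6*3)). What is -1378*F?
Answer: -1378/35 ≈ -39.371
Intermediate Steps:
F = 1/35 (F = 1/(20 + (-3 + 18)) = 1/(20 + 15) = 1/35 ≈ 0.028571)
-1378*F = -1378*1/35 = -1378/35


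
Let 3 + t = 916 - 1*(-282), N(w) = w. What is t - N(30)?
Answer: 1165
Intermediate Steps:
t = 1195 (t = -3 + (916 - 1*(-282)) = -3 + (916 + 282) = -3 + 1198 = 1195)
t - N(30) = 1195 - 1*30 = 1195 - 30 = 1165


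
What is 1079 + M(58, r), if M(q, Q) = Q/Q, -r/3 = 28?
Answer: 1080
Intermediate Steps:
r = -84 (r = -3*28 = -84)
M(q, Q) = 1
1079 + M(58, r) = 1079 + 1 = 1080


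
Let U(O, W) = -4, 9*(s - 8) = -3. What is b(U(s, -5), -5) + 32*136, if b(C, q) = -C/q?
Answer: 21756/5 ≈ 4351.2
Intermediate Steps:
s = 23/3 (s = 8 + (⅑)*(-3) = 8 - ⅓ = 23/3 ≈ 7.6667)
b(C, q) = -C/q
b(U(s, -5), -5) + 32*136 = -1*(-4)/(-5) + 32*136 = -1*(-4)*(-⅕) + 4352 = -⅘ + 4352 = 21756/5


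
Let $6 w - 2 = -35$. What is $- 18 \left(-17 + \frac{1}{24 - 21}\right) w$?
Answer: $-1650$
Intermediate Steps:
$w = - \frac{11}{2}$ ($w = \frac{1}{3} + \frac{1}{6} \left(-35\right) = \frac{1}{3} - \frac{35}{6} = - \frac{11}{2} \approx -5.5$)
$- 18 \left(-17 + \frac{1}{24 - 21}\right) w = - 18 \left(-17 + \frac{1}{24 - 21}\right) \left(- \frac{11}{2}\right) = - 18 \left(-17 + \frac{1}{3}\right) \left(- \frac{11}{2}\right) = \left(-18\right) \left(- \frac{50}{3}\right) \left(- \frac{11}{2}\right) = 300 \left(- \frac{11}{2}\right) = -1650$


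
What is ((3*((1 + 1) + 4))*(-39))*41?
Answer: -28782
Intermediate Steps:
((3*((1 + 1) + 4))*(-39))*41 = ((3*(2 + 4))*(-39))*41 = ((3*6)*(-39))*41 = (18*(-39))*41 = -702*41 = -28782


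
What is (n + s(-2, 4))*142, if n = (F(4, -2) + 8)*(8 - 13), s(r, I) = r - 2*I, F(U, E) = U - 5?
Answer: -6390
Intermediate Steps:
F(U, E) = -5 + U
n = -35 (n = ((-5 + 4) + 8)*(8 - 13) = (-1 + 8)*(-5) = 7*(-5) = -35)
(n + s(-2, 4))*142 = (-35 + (-2 - 2*4))*142 = (-35 + (-2 - 8))*142 = (-35 - 10)*142 = -45*142 = -6390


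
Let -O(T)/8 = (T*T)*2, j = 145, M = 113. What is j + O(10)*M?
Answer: -180655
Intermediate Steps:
O(T) = -16*T² (O(T) = -8*T*T*2 = -8*T²*2 = -16*T²)
j + O(10)*M = 145 - 16*10²*113 = 145 - 16*100*113 = 145 - 1600*113 = 145 - 180800 = -180655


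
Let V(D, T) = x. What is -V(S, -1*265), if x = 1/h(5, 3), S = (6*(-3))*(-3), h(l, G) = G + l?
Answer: -⅛ ≈ -0.12500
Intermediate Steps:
S = 54 (S = -18*(-3) = 54)
x = ⅛ (x = 1/(3 + 5) = 1/8 = ⅛ ≈ 0.12500)
V(D, T) = ⅛
-V(S, -1*265) = -1*⅛ = -⅛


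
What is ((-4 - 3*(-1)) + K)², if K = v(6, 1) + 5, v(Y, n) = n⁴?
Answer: 25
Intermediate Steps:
K = 6 (K = 1⁴ + 5 = 1 + 5 = 6)
((-4 - 3*(-1)) + K)² = ((-4 - 3*(-1)) + 6)² = ((-4 + 3) + 6)² = (-1 + 6)² = 5² = 25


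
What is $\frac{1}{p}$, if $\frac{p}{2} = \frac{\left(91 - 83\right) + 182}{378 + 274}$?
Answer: $\frac{163}{95} \approx 1.7158$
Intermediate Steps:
$p = \frac{95}{163}$ ($p = 2 \frac{\left(91 - 83\right) + 182}{378 + 274} = 2 \frac{\left(91 - 83\right) + 182}{652} = 2 \left(8 + 182\right) \frac{1}{652} = 2 \cdot 190 \cdot \frac{1}{652} = 2 \cdot \frac{95}{326} = \frac{95}{163} \approx 0.58282$)
$\frac{1}{p} = \frac{1}{\frac{95}{163}} = \frac{163}{95}$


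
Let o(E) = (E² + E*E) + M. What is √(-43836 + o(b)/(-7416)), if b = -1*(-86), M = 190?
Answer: I*√16742792037/618 ≈ 209.38*I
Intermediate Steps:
b = 86
o(E) = 190 + 2*E² (o(E) = (E² + E*E) + 190 = (E² + E²) + 190 = 2*E² + 190 = 190 + 2*E²)
√(-43836 + o(b)/(-7416)) = √(-43836 + (190 + 2*86²)/(-7416)) = √(-43836 + (190 + 2*7396)*(-1/7416)) = √(-43836 + (190 + 14792)*(-1/7416)) = √(-43836 + 14982*(-1/7416)) = √(-43836 - 2497/1236) = √(-54183793/1236) = I*√16742792037/618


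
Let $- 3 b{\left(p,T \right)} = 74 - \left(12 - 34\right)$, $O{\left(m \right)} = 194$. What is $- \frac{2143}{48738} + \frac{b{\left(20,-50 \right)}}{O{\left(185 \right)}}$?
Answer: $- \frac{987679}{4727586} \approx -0.20892$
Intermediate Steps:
$b{\left(p,T \right)} = -32$ ($b{\left(p,T \right)} = - \frac{74 - \left(12 - 34\right)}{3} = - \frac{74 - -22}{3} = - \frac{74 + 22}{3} = \left(- \frac{1}{3}\right) 96 = -32$)
$- \frac{2143}{48738} + \frac{b{\left(20,-50 \right)}}{O{\left(185 \right)}} = - \frac{2143}{48738} - \frac{32}{194} = \left(-2143\right) \frac{1}{48738} - \frac{16}{97} = - \frac{2143}{48738} - \frac{16}{97} = - \frac{987679}{4727586}$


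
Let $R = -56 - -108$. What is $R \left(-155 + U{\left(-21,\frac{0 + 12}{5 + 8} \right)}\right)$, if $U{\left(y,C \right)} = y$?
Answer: $-9152$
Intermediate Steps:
$R = 52$ ($R = -56 + 108 = 52$)
$R \left(-155 + U{\left(-21,\frac{0 + 12}{5 + 8} \right)}\right) = 52 \left(-155 - 21\right) = 52 \left(-176\right) = -9152$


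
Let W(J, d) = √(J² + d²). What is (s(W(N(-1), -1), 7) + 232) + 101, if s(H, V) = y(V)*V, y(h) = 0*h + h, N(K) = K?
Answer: 382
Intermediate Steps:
y(h) = h (y(h) = 0 + h = h)
s(H, V) = V² (s(H, V) = V*V = V²)
(s(W(N(-1), -1), 7) + 232) + 101 = (7² + 232) + 101 = (49 + 232) + 101 = 281 + 101 = 382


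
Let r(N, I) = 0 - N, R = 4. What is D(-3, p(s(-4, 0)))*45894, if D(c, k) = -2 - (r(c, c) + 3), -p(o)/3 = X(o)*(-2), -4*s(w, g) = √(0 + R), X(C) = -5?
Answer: -367152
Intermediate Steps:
r(N, I) = -N
s(w, g) = -½ (s(w, g) = -√(0 + 4)/4 = -√4/4 = -¼*2 = -½)
p(o) = -30 (p(o) = -(-15)*(-2) = -3*10 = -30)
D(c, k) = -5 + c (D(c, k) = -2 - (-c + 3) = -2 - (3 - c) = -2 + (-3 + c) = -5 + c)
D(-3, p(s(-4, 0)))*45894 = (-5 - 3)*45894 = -8*45894 = -367152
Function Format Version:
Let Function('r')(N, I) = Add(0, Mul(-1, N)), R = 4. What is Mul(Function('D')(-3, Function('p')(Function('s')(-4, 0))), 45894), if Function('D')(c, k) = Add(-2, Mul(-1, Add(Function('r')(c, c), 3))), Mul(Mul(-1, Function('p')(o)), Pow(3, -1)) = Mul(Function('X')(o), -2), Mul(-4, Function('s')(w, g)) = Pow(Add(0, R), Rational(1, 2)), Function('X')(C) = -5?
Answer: -367152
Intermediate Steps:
Function('r')(N, I) = Mul(-1, N)
Function('s')(w, g) = Rational(-1, 2) (Function('s')(w, g) = Mul(Rational(-1, 4), Pow(Add(0, 4), Rational(1, 2))) = Mul(Rational(-1, 4), Pow(4, Rational(1, 2))) = Mul(Rational(-1, 4), 2) = Rational(-1, 2))
Function('p')(o) = -30 (Function('p')(o) = Mul(-3, Mul(-5, -2)) = Mul(-3, 10) = -30)
Function('D')(c, k) = Add(-5, c) (Function('D')(c, k) = Add(-2, Mul(-1, Add(Mul(-1, c), 3))) = Add(-2, Mul(-1, Add(3, Mul(-1, c)))) = Add(-2, Add(-3, c)) = Add(-5, c))
Mul(Function('D')(-3, Function('p')(Function('s')(-4, 0))), 45894) = Mul(Add(-5, -3), 45894) = Mul(-8, 45894) = -367152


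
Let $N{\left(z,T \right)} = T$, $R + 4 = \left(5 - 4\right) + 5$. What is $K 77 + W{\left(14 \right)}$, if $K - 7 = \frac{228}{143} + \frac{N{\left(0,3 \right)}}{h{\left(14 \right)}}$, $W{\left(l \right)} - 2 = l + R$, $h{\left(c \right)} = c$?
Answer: $\frac{18103}{26} \approx 696.27$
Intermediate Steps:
$R = 2$ ($R = -4 + \left(\left(5 - 4\right) + 5\right) = -4 + \left(1 + 5\right) = -4 + 6 = 2$)
$W{\left(l \right)} = 4 + l$ ($W{\left(l \right)} = 2 + \left(l + 2\right) = 2 + \left(2 + l\right) = 4 + l$)
$K = \frac{17635}{2002}$ ($K = 7 + \left(\frac{228}{143} + \frac{3}{14}\right) = 7 + \frac{3621}{2002} = \frac{17635}{2002} \approx 8.8087$)
$K 77 + W{\left(14 \right)} = \frac{17635}{2002} \cdot 77 + \left(4 + 14\right) = \frac{17635}{26} + 18 = \frac{18103}{26}$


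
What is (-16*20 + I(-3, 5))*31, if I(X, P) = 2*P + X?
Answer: -9703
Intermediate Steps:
I(X, P) = X + 2*P
(-16*20 + I(-3, 5))*31 = (-16*20 + (-3 + 2*5))*31 = (-320 + (-3 + 10))*31 = (-320 + 7)*31 = -313*31 = -9703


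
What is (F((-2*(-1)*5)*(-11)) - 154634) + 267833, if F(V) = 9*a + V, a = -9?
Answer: 113008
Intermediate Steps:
F(V) = -81 + V (F(V) = 9*(-9) + V = -81 + V)
(F((-2*(-1)*5)*(-11)) - 154634) + 267833 = ((-81 + (-2*(-1)*5)*(-11)) - 154634) + 267833 = ((-81 + (2*5)*(-11)) - 154634) + 267833 = ((-81 + 10*(-11)) - 154634) + 267833 = ((-81 - 110) - 154634) + 267833 = (-191 - 154634) + 267833 = -154825 + 267833 = 113008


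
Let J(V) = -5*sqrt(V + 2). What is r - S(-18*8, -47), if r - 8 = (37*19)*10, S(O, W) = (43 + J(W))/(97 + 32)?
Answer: 21113/3 + 5*I*sqrt(5)/43 ≈ 7037.7 + 0.26001*I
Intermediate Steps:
J(V) = -5*sqrt(2 + V)
S(O, W) = 1/3 - 5*sqrt(2 + W)/129 (S(O, W) = (43 - 5*sqrt(2 + W))/(97 + 32) = (43 - 5*sqrt(2 + W))/129 = (43 - 5*sqrt(2 + W))*(1/129) = 1/3 - 5*sqrt(2 + W)/129)
r = 7038 (r = 8 + (37*19)*10 = 8 + 703*10 = 8 + 7030 = 7038)
r - S(-18*8, -47) = 7038 - (1/3 - 5*sqrt(2 - 47)/129) = 7038 - (1/3 - 5*I*sqrt(5)/43) = 7038 + (-1/3 + 5*I*sqrt(5)/43) = 21113/3 + 5*I*sqrt(5)/43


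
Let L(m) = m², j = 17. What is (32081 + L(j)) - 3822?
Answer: 28548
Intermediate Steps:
(32081 + L(j)) - 3822 = (32081 + 17²) - 3822 = (32081 + 289) - 3822 = 32370 - 3822 = 28548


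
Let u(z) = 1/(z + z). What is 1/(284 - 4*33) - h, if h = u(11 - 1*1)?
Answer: -33/760 ≈ -0.043421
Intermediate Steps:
u(z) = 1/(2*z)
h = 1/20 (h = 1/(2*(11 - 1*1)) = 1/(2*(11 - 1)) = (1/2)/10 = (1/2)*(1/10) = 1/20 ≈ 0.050000)
1/(284 - 4*33) - h = 1/(284 - 4*33) - 1*1/20 = 1/(284 - 132) - 1/20 = 1/152 - 1/20 = -33/760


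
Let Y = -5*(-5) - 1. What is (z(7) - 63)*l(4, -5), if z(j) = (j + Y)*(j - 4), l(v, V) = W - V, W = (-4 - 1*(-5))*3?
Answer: 240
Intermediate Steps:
W = 3 (W = (-4 + 5)*3 = 1*3 = 3)
Y = 24 (Y = 25 - 1 = 24)
l(v, V) = 3 - V
z(j) = (-4 + j)*(24 + j) (z(j) = (j + 24)*(j - 4) = (24 + j)*(-4 + j) = (-4 + j)*(24 + j))
(z(7) - 63)*l(4, -5) = ((-96 + 7² + 20*7) - 63)*(3 - 1*(-5)) = ((-96 + 49 + 140) - 63)*(3 + 5) = (93 - 63)*8 = 30*8 = 240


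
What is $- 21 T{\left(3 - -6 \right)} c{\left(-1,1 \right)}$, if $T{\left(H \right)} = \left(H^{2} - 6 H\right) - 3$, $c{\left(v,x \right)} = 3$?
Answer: $-1512$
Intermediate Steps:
$T{\left(H \right)} = -3 + H^{2} - 6 H$
$- 21 T{\left(3 - -6 \right)} c{\left(-1,1 \right)} = - 21 \left(-3 + \left(3 - -6\right)^{2} - 6 \left(3 - -6\right)\right) 3 = - 21 \left(-3 + \left(3 + 6\right)^{2} - 6 \left(3 + 6\right)\right) 3 = - 21 \left(-3 + 9^{2} - 54\right) 3 = - 21 \left(-3 + 81 - 54\right) 3 = \left(-21\right) 24 \cdot 3 = \left(-504\right) 3 = -1512$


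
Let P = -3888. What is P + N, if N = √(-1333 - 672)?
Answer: -3888 + I*√2005 ≈ -3888.0 + 44.777*I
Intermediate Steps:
N = I*√2005 (N = √(-2005) = I*√2005 ≈ 44.777*I)
P + N = -3888 + I*√2005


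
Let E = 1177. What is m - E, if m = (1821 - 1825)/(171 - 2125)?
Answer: -1149927/977 ≈ -1177.0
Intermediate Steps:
m = 2/977 (m = -4/(-1954) = -4*(-1/1954) = 2/977 ≈ 0.0020471)
m - E = 2/977 - 1*1177 = 2/977 - 1177 = -1149927/977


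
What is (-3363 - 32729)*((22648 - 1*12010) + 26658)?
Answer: -1346087232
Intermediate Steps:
(-3363 - 32729)*((22648 - 1*12010) + 26658) = -36092*((22648 - 12010) + 26658) = -36092*(10638 + 26658) = -36092*37296 = -1346087232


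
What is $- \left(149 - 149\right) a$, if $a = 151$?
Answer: $0$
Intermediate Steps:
$- \left(149 - 149\right) a = - \left(149 - 149\right) 151 = - 0 \cdot 151 = \left(-1\right) 0 = 0$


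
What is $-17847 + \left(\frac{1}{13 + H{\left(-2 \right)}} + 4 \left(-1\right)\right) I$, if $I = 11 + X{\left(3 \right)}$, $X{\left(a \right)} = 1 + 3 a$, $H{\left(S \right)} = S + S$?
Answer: $- \frac{53786}{3} \approx -17929.0$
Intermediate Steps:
$H{\left(S \right)} = 2 S$
$I = 21$ ($I = 11 + \left(1 + 3 \cdot 3\right) = 11 + \left(1 + 9\right) = 11 + 10 = 21$)
$-17847 + \left(\frac{1}{13 + H{\left(-2 \right)}} + 4 \left(-1\right)\right) I = -17847 + \left(\frac{1}{13 + 2 \left(-2\right)} + 4 \left(-1\right)\right) 21 = -17847 + \left(\frac{1}{13 - 4} - 4\right) 21 = -17847 + \left(\frac{1}{9} - 4\right) 21 = -17847 - \frac{245}{3} = - \frac{53786}{3}$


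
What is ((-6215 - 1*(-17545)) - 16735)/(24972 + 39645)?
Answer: -5405/64617 ≈ -0.083647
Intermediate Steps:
((-6215 - 1*(-17545)) - 16735)/(24972 + 39645) = ((-6215 + 17545) - 16735)/64617 = (11330 - 16735)*(1/64617) = -5405*1/64617 = -5405/64617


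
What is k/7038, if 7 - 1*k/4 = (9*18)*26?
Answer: -8410/3519 ≈ -2.3899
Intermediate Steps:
k = -16820 (k = 28 - 4*9*18*26 = 28 - 648*26 = 28 - 4*4212 = 28 - 16848 = -16820)
k/7038 = -16820/7038 = -16820*1/7038 = -8410/3519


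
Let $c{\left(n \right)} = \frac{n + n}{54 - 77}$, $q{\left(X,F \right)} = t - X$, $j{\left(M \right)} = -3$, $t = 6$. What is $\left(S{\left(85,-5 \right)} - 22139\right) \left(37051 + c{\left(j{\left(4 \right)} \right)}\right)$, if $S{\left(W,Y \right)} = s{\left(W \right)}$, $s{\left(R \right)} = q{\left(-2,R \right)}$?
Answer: $- \frac{18859573449}{23} \approx -8.1998 \cdot 10^{8}$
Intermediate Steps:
$q{\left(X,F \right)} = 6 - X$
$s{\left(R \right)} = 8$ ($s{\left(R \right)} = 6 - -2 = 6 + 2 = 8$)
$S{\left(W,Y \right)} = 8$
$c{\left(n \right)} = - \frac{2 n}{23}$ ($c{\left(n \right)} = \frac{2 n}{-23} = 2 n \left(- \frac{1}{23}\right) = - \frac{2 n}{23}$)
$\left(S{\left(85,-5 \right)} - 22139\right) \left(37051 + c{\left(j{\left(4 \right)} \right)}\right) = \left(8 - 22139\right) \left(37051 - - \frac{6}{23}\right) = - 22131 \left(37051 + \frac{6}{23}\right) = \left(-22131\right) \frac{852179}{23} = - \frac{18859573449}{23}$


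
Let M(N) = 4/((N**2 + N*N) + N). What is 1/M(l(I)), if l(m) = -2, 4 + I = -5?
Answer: 3/2 ≈ 1.5000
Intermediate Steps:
I = -9 (I = -4 - 5 = -9)
M(N) = 4/(N + 2*N**2) (M(N) = 4/((N**2 + N**2) + N) = 4/(2*N**2 + N) = 4/(N + 2*N**2))
1/M(l(I)) = 1/(4/(-2*(1 + 2*(-2)))) = 1/(4*(-1/2)/(1 - 4)) = 1/(4*(-1/2)/(-3)) = 1/(4*(-1/2)*(-1/3)) = 1/(2/3) = 3/2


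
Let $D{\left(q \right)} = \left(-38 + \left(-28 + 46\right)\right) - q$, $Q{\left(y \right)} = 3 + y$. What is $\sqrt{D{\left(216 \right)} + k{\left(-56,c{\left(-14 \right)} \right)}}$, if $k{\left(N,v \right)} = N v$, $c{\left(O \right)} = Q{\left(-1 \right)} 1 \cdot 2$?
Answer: $2 i \sqrt{115} \approx 21.448 i$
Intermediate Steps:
$D{\left(q \right)} = -20 - q$ ($D{\left(q \right)} = \left(-38 + 18\right) - q = -20 - q$)
$c{\left(O \right)} = 4$ ($c{\left(O \right)} = \left(3 - 1\right) 1 \cdot 2 = 2 \cdot 1 \cdot 2 = 2 \cdot 2 = 4$)
$\sqrt{D{\left(216 \right)} + k{\left(-56,c{\left(-14 \right)} \right)}} = \sqrt{\left(-20 - 216\right) - 224} = \sqrt{-236 - 224} = \sqrt{-460} = 2 i \sqrt{115}$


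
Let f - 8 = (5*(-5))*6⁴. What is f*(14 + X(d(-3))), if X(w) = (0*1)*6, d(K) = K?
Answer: -453488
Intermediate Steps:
X(w) = 0 (X(w) = 0*6 = 0)
f = -32392 (f = 8 + (5*(-5))*6⁴ = 8 - 25*1296 = 8 - 32400 = -32392)
f*(14 + X(d(-3))) = -32392*(14 + 0) = -32392*14 = -453488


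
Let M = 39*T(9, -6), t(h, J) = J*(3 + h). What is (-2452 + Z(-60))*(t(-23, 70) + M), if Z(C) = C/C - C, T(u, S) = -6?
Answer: 3906894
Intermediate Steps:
M = -234 (M = 39*(-6) = -234)
Z(C) = 1 - C
(-2452 + Z(-60))*(t(-23, 70) + M) = (-2452 + (1 - 1*(-60)))*(70*(3 - 23) - 234) = (-2452 + (1 + 60))*(70*(-20) - 234) = (-2452 + 61)*(-1400 - 234) = -2391*(-1634) = 3906894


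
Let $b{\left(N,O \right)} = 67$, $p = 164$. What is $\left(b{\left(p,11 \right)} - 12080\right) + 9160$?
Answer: $-2853$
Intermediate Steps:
$\left(b{\left(p,11 \right)} - 12080\right) + 9160 = \left(67 - 12080\right) + 9160 = -12013 + 9160 = -2853$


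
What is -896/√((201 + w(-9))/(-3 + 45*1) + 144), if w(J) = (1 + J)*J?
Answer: -128*√602/43 ≈ -73.036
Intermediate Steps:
w(J) = J*(1 + J)
-896/√((201 + w(-9))/(-3 + 45*1) + 144) = -896/√((201 - 9*(1 - 9))/(-3 + 45*1) + 144) = -896/√((201 - 9*(-8))/(-3 + 45) + 144) = -896/√((201 + 72)/42 + 144) = -896/√(273*(1/42) + 144) = -896/√(13/2 + 144) = -896*√602/301 = -128*√602/43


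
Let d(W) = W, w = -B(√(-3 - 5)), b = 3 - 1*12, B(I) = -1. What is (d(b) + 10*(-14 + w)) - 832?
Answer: -971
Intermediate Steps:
b = -9 (b = 3 - 12 = -9)
w = 1 (w = -1*(-1) = 1)
(d(b) + 10*(-14 + w)) - 832 = (-9 + 10*(-14 + 1)) - 832 = (-9 + 10*(-13)) - 832 = (-9 - 130) - 832 = -139 - 832 = -971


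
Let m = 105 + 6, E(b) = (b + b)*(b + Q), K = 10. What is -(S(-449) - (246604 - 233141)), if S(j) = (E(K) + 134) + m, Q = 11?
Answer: 12798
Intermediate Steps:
E(b) = 2*b*(11 + b) (E(b) = (b + b)*(b + 11) = (2*b)*(11 + b) = 2*b*(11 + b))
m = 111
S(j) = 665 (S(j) = (2*10*(11 + 10) + 134) + 111 = (2*10*21 + 134) + 111 = (420 + 134) + 111 = 554 + 111 = 665)
-(S(-449) - (246604 - 233141)) = -(665 - (246604 - 233141)) = -(665 - 1*13463) = -(665 - 13463) = -1*(-12798) = 12798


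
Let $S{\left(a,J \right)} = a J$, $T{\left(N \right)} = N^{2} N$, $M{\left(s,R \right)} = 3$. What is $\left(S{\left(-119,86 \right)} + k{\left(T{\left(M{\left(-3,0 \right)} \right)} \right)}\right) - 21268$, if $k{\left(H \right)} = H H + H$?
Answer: $-30746$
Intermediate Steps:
$T{\left(N \right)} = N^{3}$
$k{\left(H \right)} = H + H^{2}$ ($k{\left(H \right)} = H^{2} + H = H + H^{2}$)
$S{\left(a,J \right)} = J a$
$\left(S{\left(-119,86 \right)} + k{\left(T{\left(M{\left(-3,0 \right)} \right)} \right)}\right) - 21268 = \left(86 \left(-119\right) + 3^{3} \left(1 + 3^{3}\right)\right) - 21268 = \left(-10234 + 27 \left(1 + 27\right)\right) - 21268 = \left(-10234 + 27 \cdot 28\right) - 21268 = \left(-10234 + 756\right) - 21268 = -9478 - 21268 = -30746$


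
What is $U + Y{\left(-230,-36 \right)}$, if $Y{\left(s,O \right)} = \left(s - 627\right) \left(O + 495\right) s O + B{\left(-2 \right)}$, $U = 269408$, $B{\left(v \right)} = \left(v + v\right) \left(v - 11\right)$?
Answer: $-3256776180$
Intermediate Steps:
$B{\left(v \right)} = 2 v \left(-11 + v\right)$
$Y{\left(s,O \right)} = 52 + O s \left(-627 + s\right) \left(495 + O\right)$ ($Y{\left(s,O \right)} = \left(s - 627\right) \left(O + 495\right) s O + 2 \left(-2\right) \left(-11 - 2\right) = \left(-627 + s\right) \left(495 + O\right) s O + 2 \left(-2\right) \left(-13\right) = s \left(-627 + s\right) \left(495 + O\right) O + 52 = O s \left(-627 + s\right) \left(495 + O\right) + 52 = 52 + O s \left(-627 + s\right) \left(495 + O\right)$)
$U + Y{\left(-230,-36 \right)} = 269408 + \left(52 + \left(-36\right)^{2} \left(-230\right)^{2} - \left(-11173140\right) \left(-230\right) - - 144210 \left(-36\right)^{2} + 495 \left(-36\right) \left(-230\right)^{2}\right) = 269408 + \left(52 + 1296 \cdot 52900 - 2569822200 - \left(-144210\right) 1296 + 495 \left(-36\right) 52900\right) = 269408 + \left(52 + 68558400 - 2569822200 + 186896160 - 942678000\right) = 269408 - 3257045588 = -3256776180$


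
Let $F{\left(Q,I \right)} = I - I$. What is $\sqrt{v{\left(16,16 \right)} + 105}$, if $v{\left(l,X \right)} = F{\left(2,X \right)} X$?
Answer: $\sqrt{105} \approx 10.247$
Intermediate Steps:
$F{\left(Q,I \right)} = 0$
$v{\left(l,X \right)} = 0$ ($v{\left(l,X \right)} = 0 X = 0$)
$\sqrt{v{\left(16,16 \right)} + 105} = \sqrt{0 + 105} = \sqrt{105}$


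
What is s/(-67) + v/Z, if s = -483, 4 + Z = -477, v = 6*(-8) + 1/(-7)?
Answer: 1648840/225589 ≈ 7.3090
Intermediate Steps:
v = -337/7 (v = -48 - ⅐ = -337/7 ≈ -48.143)
Z = -481 (Z = -4 - 477 = -481)
s/(-67) + v/Z = -483/(-67) - 337/7/(-481) = -483*(-1/67) - 337/7*(-1/481) = 483/67 + 337/3367 = 1648840/225589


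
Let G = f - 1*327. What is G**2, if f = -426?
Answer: 567009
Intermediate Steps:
G = -753 (G = -426 - 1*327 = -426 - 327 = -753)
G**2 = (-753)**2 = 567009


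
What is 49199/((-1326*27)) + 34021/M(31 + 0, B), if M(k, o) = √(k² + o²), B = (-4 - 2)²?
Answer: -49199/35802 + 34021*√2257/2257 ≈ 714.74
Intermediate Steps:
B = 36 (B = (-6)² = 36)
49199/((-1326*27)) + 34021/M(31 + 0, B) = 49199/((-1326*27)) + 34021/(√((31 + 0)² + 36²)) = 49199/(-35802) + 34021/(√(31² + 1296)) = 49199*(-1/35802) + 34021/(√(961 + 1296)) = -49199/35802 + 34021/(√2257) = -49199/35802 + 34021*(√2257/2257) = -49199/35802 + 34021*√2257/2257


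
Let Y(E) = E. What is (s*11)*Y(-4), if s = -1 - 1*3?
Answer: 176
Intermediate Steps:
s = -4 (s = -1 - 3 = -4)
(s*11)*Y(-4) = -4*11*(-4) = -44*(-4) = 176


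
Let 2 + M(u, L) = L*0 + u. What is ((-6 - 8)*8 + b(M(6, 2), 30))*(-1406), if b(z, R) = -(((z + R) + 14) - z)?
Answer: 219336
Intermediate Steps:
M(u, L) = -2 + u (M(u, L) = -2 + (L*0 + u) = -2 + (0 + u) = -2 + u)
b(z, R) = -14 - R (b(z, R) = -(((R + z) + 14) - z) = -((14 + R + z) - z) = -(14 + R) = -14 - R)
((-6 - 8)*8 + b(M(6, 2), 30))*(-1406) = ((-6 - 8)*8 + (-14 - 1*30))*(-1406) = (-14*8 + (-14 - 30))*(-1406) = (-112 - 44)*(-1406) = -156*(-1406) = 219336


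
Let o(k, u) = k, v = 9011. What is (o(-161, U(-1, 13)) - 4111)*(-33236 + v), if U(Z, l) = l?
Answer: 103489200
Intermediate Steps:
(o(-161, U(-1, 13)) - 4111)*(-33236 + v) = (-161 - 4111)*(-33236 + 9011) = -4272*(-24225) = 103489200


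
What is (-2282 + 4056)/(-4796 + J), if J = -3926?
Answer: -887/4361 ≈ -0.20339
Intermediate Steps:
(-2282 + 4056)/(-4796 + J) = (-2282 + 4056)/(-4796 - 3926) = 1774/(-8722) = 1774*(-1/8722) = -887/4361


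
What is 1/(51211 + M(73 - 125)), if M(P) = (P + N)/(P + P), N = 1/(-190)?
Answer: 19760/1011939241 ≈ 1.9527e-5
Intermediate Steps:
N = -1/190 ≈ -0.0052632
M(P) = (-1/190 + P)/(2*P) (M(P) = (P - 1/190)/(P + P) = (-1/190 + P)/((2*P)) = (-1/190 + P)*(1/(2*P)) = (-1/190 + P)/(2*P))
1/(51211 + M(73 - 125)) = 1/(51211 + (-1 + 190*(73 - 125))/(380*(73 - 125))) = 1/(51211 + (1/380)*(-1 + 190*(-52))/(-52)) = 1/(51211 + (1/380)*(-1/52)*(-1 - 9880)) = 1/(51211 + (1/380)*(-1/52)*(-9881)) = 1/(51211 + 9881/19760) = 1/(1011939241/19760) = 19760/1011939241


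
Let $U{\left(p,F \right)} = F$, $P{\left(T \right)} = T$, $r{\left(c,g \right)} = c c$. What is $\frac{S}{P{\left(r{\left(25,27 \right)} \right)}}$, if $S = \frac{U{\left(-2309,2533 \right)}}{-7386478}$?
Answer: $- \frac{2533}{4616548750} \approx -5.4868 \cdot 10^{-7}$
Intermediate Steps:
$r{\left(c,g \right)} = c^{2}$
$S = - \frac{2533}{7386478}$ ($S = \frac{2533}{-7386478} = 2533 \left(- \frac{1}{7386478}\right) = - \frac{2533}{7386478} \approx -0.00034292$)
$\frac{S}{P{\left(r{\left(25,27 \right)} \right)}} = - \frac{2533}{7386478 \cdot 25^{2}} = - \frac{2533}{7386478 \cdot 625} = \left(- \frac{2533}{7386478}\right) \frac{1}{625} = - \frac{2533}{4616548750}$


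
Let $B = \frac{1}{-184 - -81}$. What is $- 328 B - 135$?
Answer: $- \frac{13577}{103} \approx -131.82$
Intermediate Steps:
$B = - \frac{1}{103}$ ($B = \frac{1}{-184 + 81} = \frac{1}{-103} = - \frac{1}{103} \approx -0.0097087$)
$- 328 B - 135 = \left(-328\right) \left(- \frac{1}{103}\right) - 135 = \frac{328}{103} - 135 = - \frac{13577}{103}$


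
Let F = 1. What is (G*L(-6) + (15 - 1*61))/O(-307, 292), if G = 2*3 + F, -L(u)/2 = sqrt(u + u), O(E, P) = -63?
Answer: 46/63 + 4*I*sqrt(3)/9 ≈ 0.73016 + 0.7698*I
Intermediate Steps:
L(u) = -2*sqrt(2)*sqrt(u) (L(u) = -2*sqrt(u + u) = -2*sqrt(2)*sqrt(u))
G = 7 (G = 2*3 + 1 = 6 + 1 = 7)
(G*L(-6) + (15 - 1*61))/O(-307, 292) = (7*(-2*sqrt(2)*sqrt(-6)) + (15 - 1*61))/(-63) = (7*(-2*sqrt(2)*I*sqrt(6)) + (15 - 61))*(-1/63) = (7*(-4*I*sqrt(3)) - 46)*(-1/63) = (-28*I*sqrt(3) - 46)*(-1/63) = (-46 - 28*I*sqrt(3))*(-1/63) = 46/63 + 4*I*sqrt(3)/9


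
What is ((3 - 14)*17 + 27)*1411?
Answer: -225760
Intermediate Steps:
((3 - 14)*17 + 27)*1411 = (-11*17 + 27)*1411 = (-187 + 27)*1411 = -160*1411 = -225760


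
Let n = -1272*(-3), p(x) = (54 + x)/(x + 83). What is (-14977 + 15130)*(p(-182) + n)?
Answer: 6424504/11 ≈ 5.8405e+5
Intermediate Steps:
p(x) = (54 + x)/(83 + x)
n = 3816
(-14977 + 15130)*(p(-182) + n) = (-14977 + 15130)*((54 - 182)/(83 - 182) + 3816) = 153*(-128/(-99) + 3816) = 153*(-1/99*(-128) + 3816) = 153*(128/99 + 3816) = 153*(377912/99) = 6424504/11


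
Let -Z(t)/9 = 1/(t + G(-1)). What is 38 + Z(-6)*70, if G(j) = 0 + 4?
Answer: 353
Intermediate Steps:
G(j) = 4
Z(t) = -9/(4 + t) (Z(t) = -9/(t + 4) = -9/(4 + t))
38 + Z(-6)*70 = 38 - 9/(4 - 6)*70 = 38 - 9/(-2)*70 = 38 - 9*(-½)*70 = 38 + (9/2)*70 = 38 + 315 = 353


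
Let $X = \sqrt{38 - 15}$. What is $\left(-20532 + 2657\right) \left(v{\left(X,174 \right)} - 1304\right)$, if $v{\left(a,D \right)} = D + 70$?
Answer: $18947500$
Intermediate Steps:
$X = \sqrt{23} \approx 4.7958$
$v{\left(a,D \right)} = 70 + D$
$\left(-20532 + 2657\right) \left(v{\left(X,174 \right)} - 1304\right) = \left(-20532 + 2657\right) \left(\left(70 + 174\right) - 1304\right) = - 17875 \left(244 - 1304\right) = \left(-17875\right) \left(-1060\right) = 18947500$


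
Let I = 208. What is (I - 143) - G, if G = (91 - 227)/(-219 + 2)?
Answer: 13969/217 ≈ 64.373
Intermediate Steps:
G = 136/217 (G = -136/(-217) = -136*(-1/217) = 136/217 ≈ 0.62673)
(I - 143) - G = (208 - 143) - 1*136/217 = 65 - 136/217 = 13969/217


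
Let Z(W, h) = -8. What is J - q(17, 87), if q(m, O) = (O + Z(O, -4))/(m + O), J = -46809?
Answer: -4868215/104 ≈ -46810.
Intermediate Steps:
q(m, O) = (-8 + O)/(O + m) (q(m, O) = (O - 8)/(m + O) = (-8 + O)/(O + m))
J - q(17, 87) = -46809 - (-8 + 87)/(87 + 17) = -46809 - 79/104 = -4868215/104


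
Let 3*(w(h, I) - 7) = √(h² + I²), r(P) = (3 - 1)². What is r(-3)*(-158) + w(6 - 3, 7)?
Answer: -625 + √58/3 ≈ -622.46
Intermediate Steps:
r(P) = 4 (r(P) = 2² = 4)
w(h, I) = 7 + √(I² + h²)/3 (w(h, I) = 7 + √(h² + I²)/3 = 7 + √(I² + h²)/3)
r(-3)*(-158) + w(6 - 3, 7) = 4*(-158) + (7 + √(7² + (6 - 3)²)/3) = -632 + (7 + √(49 + 3²)/3) = -632 + (7 + √(49 + 9)/3) = -632 + (7 + √58/3) = -625 + √58/3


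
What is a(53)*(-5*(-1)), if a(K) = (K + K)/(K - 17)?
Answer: 265/18 ≈ 14.722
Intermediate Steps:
a(K) = 2*K/(-17 + K) (a(K) = (2*K)/(-17 + K) = 2*K/(-17 + K))
a(53)*(-5*(-1)) = (2*53/(-17 + 53))*(-5*(-1)) = (2*53/36)*5 = (2*53*(1/36))*5 = (53/18)*5 = 265/18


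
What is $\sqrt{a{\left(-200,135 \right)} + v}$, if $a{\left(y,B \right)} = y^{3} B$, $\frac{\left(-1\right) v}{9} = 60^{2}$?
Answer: $60 i \sqrt{300009} \approx 32864.0 i$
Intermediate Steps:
$v = -32400$ ($v = - 9 \cdot 60^{2} = \left(-9\right) 3600 = -32400$)
$a{\left(y,B \right)} = B y^{3}$
$\sqrt{a{\left(-200,135 \right)} + v} = \sqrt{135 \left(-200\right)^{3} - 32400} = \sqrt{135 \left(-8000000\right) - 32400} = \sqrt{-1080000000 - 32400} = \sqrt{-1080032400} = 60 i \sqrt{300009}$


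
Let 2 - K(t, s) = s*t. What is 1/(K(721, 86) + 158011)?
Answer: 1/96007 ≈ 1.0416e-5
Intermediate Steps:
K(t, s) = 2 - s*t
1/(K(721, 86) + 158011) = 1/((2 - 1*86*721) + 158011) = 1/((2 - 62006) + 158011) = 1/(-62004 + 158011) = 1/96007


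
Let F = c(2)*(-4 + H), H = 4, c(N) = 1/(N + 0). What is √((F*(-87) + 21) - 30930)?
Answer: I*√30909 ≈ 175.81*I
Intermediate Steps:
c(N) = 1/N
F = 0 (F = (-4 + 4)/2 = (½)*0 = 0)
√((F*(-87) + 21) - 30930) = √((0*(-87) + 21) - 30930) = √((0 + 21) - 30930) = √(21 - 30930) = √(-30909) = I*√30909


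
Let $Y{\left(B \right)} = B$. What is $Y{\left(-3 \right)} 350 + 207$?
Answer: $-843$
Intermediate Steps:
$Y{\left(-3 \right)} 350 + 207 = \left(-3\right) 350 + 207 = -1050 + 207 = -843$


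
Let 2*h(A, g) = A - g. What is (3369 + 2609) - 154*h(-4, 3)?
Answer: 6517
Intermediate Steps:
h(A, g) = A/2 - g/2 (h(A, g) = (A - g)/2 = A/2 - g/2)
(3369 + 2609) - 154*h(-4, 3) = (3369 + 2609) - 154*((½)*(-4) - ½*3) = 5978 - 154*(-2 - 3/2) = 5978 - 154*(-7/2) = 5978 + 539 = 6517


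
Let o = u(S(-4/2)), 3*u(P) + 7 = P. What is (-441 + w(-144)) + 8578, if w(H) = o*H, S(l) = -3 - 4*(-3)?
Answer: 8041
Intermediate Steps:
S(l) = 9 (S(l) = -3 + 12 = 9)
u(P) = -7/3 + P/3
o = ⅔ (o = -7/3 + (⅓)*9 = -7/3 + 3 = ⅔ ≈ 0.66667)
w(H) = 2*H/3
(-441 + w(-144)) + 8578 = (-441 + (⅔)*(-144)) + 8578 = (-441 - 96) + 8578 = -537 + 8578 = 8041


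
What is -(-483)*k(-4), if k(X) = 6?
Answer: 2898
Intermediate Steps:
-(-483)*k(-4) = -(-483)*6 = -23*(-126) = 2898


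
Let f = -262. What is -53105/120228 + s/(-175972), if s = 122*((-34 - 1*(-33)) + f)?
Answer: -31903241/123004428 ≈ -0.25937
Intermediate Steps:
s = -32086 (s = 122*((-34 - 1*(-33)) - 262) = 122*((-34 + 33) - 262) = 122*(-1 - 262) = 122*(-263) = -32086)
-53105/120228 + s/(-175972) = -53105/120228 - 32086/(-175972) = -53105*1/120228 - 32086*(-1/175972) = -1235/2796 + 16043/87986 = -31903241/123004428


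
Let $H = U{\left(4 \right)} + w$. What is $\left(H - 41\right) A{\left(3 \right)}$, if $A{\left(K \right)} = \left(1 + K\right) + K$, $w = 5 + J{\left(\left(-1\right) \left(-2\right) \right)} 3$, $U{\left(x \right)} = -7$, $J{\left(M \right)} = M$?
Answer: $-259$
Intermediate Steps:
$w = 11$ ($w = 5 + \left(-1\right) \left(-2\right) 3 = 5 + 2 \cdot 3 = 5 + 6 = 11$)
$A{\left(K \right)} = 1 + 2 K$
$H = 4$ ($H = -7 + 11 = 4$)
$\left(H - 41\right) A{\left(3 \right)} = \left(4 - 41\right) \left(1 + 2 \cdot 3\right) = - 37 \left(1 + 6\right) = \left(-37\right) 7 = -259$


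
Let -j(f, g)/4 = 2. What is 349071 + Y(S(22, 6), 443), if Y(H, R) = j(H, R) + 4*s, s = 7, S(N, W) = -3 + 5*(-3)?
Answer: 349091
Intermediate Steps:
S(N, W) = -18 (S(N, W) = -3 - 15 = -18)
j(f, g) = -8 (j(f, g) = -4*2 = -8)
Y(H, R) = 20 (Y(H, R) = -8 + 4*7 = -8 + 28 = 20)
349071 + Y(S(22, 6), 443) = 349071 + 20 = 349091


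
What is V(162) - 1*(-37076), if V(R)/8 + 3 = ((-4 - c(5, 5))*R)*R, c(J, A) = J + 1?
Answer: -2062468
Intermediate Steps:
c(J, A) = 1 + J
V(R) = -24 - 80*R**2 (V(R) = -24 + 8*(((-4 - (1 + 5))*R)*R) = -24 + 8*(((-4 - 1*6)*R)*R) = -24 + 8*(((-4 - 6)*R)*R) = -24 + 8*((-10*R)*R) = -24 + 8*(-10*R**2) = -24 - 80*R**2)
V(162) - 1*(-37076) = (-24 - 80*162**2) - 1*(-37076) = (-24 - 80*26244) + 37076 = (-24 - 2099520) + 37076 = -2099544 + 37076 = -2062468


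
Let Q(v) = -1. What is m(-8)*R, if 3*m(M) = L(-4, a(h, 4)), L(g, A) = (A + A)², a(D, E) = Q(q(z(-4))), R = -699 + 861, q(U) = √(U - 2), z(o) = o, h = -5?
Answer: 216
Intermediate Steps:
q(U) = √(-2 + U)
R = 162
a(D, E) = -1
L(g, A) = 4*A² (L(g, A) = (2*A)² = 4*A²)
m(M) = 4/3 (m(M) = (4*(-1)²)/3 = (4*1)/3 = (⅓)*4 = 4/3)
m(-8)*R = (4/3)*162 = 216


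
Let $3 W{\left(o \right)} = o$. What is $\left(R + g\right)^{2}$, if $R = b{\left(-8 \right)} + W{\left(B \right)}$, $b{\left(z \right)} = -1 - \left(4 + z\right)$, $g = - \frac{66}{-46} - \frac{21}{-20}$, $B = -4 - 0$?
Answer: $\frac{32821441}{1904400} \approx 17.235$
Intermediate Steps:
$B = -4$ ($B = -4 + 0 = -4$)
$W{\left(o \right)} = \frac{o}{3}$
$g = \frac{1143}{460}$ ($g = \left(-66\right) \left(- \frac{1}{46}\right) - - \frac{21}{20} = \frac{33}{23} + \frac{21}{20} = \frac{1143}{460} \approx 2.4848$)
$b{\left(z \right)} = -5 - z$ ($b{\left(z \right)} = -1 - \left(4 + z\right) = -5 - z$)
$R = \frac{5}{3}$ ($R = \left(-5 - -8\right) + \frac{1}{3} \left(-4\right) = \left(-5 + 8\right) - \frac{4}{3} = 3 - \frac{4}{3} = \frac{5}{3} \approx 1.6667$)
$\left(R + g\right)^{2} = \left(\frac{5}{3} + \frac{1143}{460}\right)^{2} = \left(\frac{5729}{1380}\right)^{2} = \frac{32821441}{1904400}$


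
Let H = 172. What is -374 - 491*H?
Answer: -84826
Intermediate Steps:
-374 - 491*H = -374 - 491*172 = -374 - 84452 = -84826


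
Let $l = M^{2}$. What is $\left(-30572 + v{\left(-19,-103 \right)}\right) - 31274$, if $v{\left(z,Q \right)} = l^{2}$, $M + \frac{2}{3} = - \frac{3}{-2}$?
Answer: $- \frac{80151791}{1296} \approx -61846.0$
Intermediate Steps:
$M = \frac{5}{6}$ ($M = - \frac{2}{3} - \frac{3}{-2} = - \frac{2}{3} - - \frac{3}{2} = - \frac{2}{3} + \frac{3}{2} = \frac{5}{6} \approx 0.83333$)
$l = \frac{25}{36}$ ($l = \left(\frac{5}{6}\right)^{2} = \frac{25}{36} \approx 0.69444$)
$v{\left(z,Q \right)} = \frac{625}{1296}$ ($v{\left(z,Q \right)} = \left(\frac{25}{36}\right)^{2} = \frac{625}{1296}$)
$\left(-30572 + v{\left(-19,-103 \right)}\right) - 31274 = \left(-30572 + \frac{625}{1296}\right) - 31274 = - \frac{39620687}{1296} - 31274 = - \frac{80151791}{1296}$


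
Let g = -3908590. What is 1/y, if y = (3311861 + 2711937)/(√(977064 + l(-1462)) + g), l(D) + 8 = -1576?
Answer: -1954295/3011899 + √243870/3011899 ≈ -0.64869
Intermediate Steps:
l(D) = -1584 (l(D) = -8 - 1576 = -1584)
y = 6023798/(-3908590 + 2*√243870) (y = (3311861 + 2711937)/(√(977064 - 1584) - 3908590) = 6023798/(√975480 - 3908590) = 6023798/(2*√243870 - 3908590) = 6023798/(-3908590 + 2*√243870) ≈ -1.5416)
1/y = 1/(-1177227831241/763853740631 - 3011899*√243870/3819268703155)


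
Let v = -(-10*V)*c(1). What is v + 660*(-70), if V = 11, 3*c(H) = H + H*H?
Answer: -138380/3 ≈ -46127.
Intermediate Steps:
c(H) = H/3 + H²/3 (c(H) = (H + H*H)/3 = (H + H²)/3 = H/3 + H²/3)
v = 220/3 (v = -(-10*11)*(⅓)*1*(1 + 1) = -(-110)*(⅓)*1*2 = -(-110)*2/3 = -1*(-220/3) = 220/3 ≈ 73.333)
v + 660*(-70) = 220/3 + 660*(-70) = 220/3 - 46200 = -138380/3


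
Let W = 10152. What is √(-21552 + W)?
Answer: 10*I*√114 ≈ 106.77*I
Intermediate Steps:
√(-21552 + W) = √(-21552 + 10152) = √(-11400) = 10*I*√114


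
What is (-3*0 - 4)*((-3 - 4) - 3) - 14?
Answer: 26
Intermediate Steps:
(-3*0 - 4)*((-3 - 4) - 3) - 14 = (0 - 4)*(-7 - 3) - 14 = -4*(-10) - 14 = 40 - 14 = 26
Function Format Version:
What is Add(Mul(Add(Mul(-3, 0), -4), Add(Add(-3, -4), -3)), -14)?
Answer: 26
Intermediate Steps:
Add(Mul(Add(Mul(-3, 0), -4), Add(Add(-3, -4), -3)), -14) = Add(Mul(Add(0, -4), Add(-7, -3)), -14) = Add(Mul(-4, -10), -14) = Add(40, -14) = 26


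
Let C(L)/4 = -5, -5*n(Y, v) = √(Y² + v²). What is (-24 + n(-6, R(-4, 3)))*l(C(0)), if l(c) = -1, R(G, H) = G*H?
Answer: 24 + 6*√5/5 ≈ 26.683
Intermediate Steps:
n(Y, v) = -√(Y² + v²)/5
C(L) = -20 (C(L) = 4*(-5) = -20)
(-24 + n(-6, R(-4, 3)))*l(C(0)) = (-24 - √((-6)² + (-4*3)²)/5)*(-1) = (-24 - √(36 + (-12)²)/5)*(-1) = (-24 - √(36 + 144)/5)*(-1) = (-24 - 6*√5/5)*(-1) = 24 + 6*√5/5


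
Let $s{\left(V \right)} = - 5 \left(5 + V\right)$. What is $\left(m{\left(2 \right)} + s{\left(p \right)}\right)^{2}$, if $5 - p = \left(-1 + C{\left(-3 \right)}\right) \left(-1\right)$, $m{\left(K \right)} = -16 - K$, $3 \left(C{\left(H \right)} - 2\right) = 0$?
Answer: $5329$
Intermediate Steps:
$C{\left(H \right)} = 2$ ($C{\left(H \right)} = 2 + \frac{1}{3} \cdot 0 = 2 + 0 = 2$)
$p = 6$ ($p = 5 - \left(-1 + 2\right) \left(-1\right) = 5 - 1 \left(-1\right) = 5 - -1 = 5 + 1 = 6$)
$s{\left(V \right)} = -25 - 5 V$
$\left(m{\left(2 \right)} + s{\left(p \right)}\right)^{2} = \left(\left(-16 - 2\right) - 55\right)^{2} = \left(-18 - 55\right)^{2} = \left(-73\right)^{2} = 5329$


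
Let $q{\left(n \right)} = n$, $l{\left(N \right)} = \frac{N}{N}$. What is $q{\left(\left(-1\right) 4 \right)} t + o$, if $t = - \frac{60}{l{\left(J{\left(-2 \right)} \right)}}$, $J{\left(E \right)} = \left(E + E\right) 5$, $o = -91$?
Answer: $149$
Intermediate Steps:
$J{\left(E \right)} = 10 E$ ($J{\left(E \right)} = 2 E 5 = 10 E$)
$l{\left(N \right)} = 1$
$t = -60$ ($t = - \frac{60}{1} = \left(-60\right) 1 = -60$)
$q{\left(\left(-1\right) 4 \right)} t + o = \left(-1\right) 4 \left(-60\right) - 91 = \left(-4\right) \left(-60\right) - 91 = 240 - 91 = 149$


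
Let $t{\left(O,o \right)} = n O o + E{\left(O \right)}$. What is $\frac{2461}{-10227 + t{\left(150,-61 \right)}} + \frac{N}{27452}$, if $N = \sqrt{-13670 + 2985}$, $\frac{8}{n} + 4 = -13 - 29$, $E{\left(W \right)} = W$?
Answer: $- \frac{56603}{195171} + \frac{i \sqrt{10685}}{27452} \approx -0.29002 + 0.0037654 i$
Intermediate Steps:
$n = - \frac{4}{23}$ ($n = \frac{8}{-4 - 42} = \frac{8}{-46} = 8 \left(- \frac{1}{46}\right) = - \frac{4}{23} \approx -0.17391$)
$t{\left(O,o \right)} = O - \frac{4 O o}{23}$ ($t{\left(O,o \right)} = - \frac{4 O}{23} o + O = - \frac{4 O o}{23} + O = O - \frac{4 O o}{23}$)
$N = i \sqrt{10685}$ ($N = \sqrt{-10685} = i \sqrt{10685} \approx 103.37 i$)
$\frac{2461}{-10227 + t{\left(150,-61 \right)}} + \frac{N}{27452} = \frac{2461}{-10227 + \frac{1}{23} \cdot 150 \left(23 - -244\right)} + \frac{i \sqrt{10685}}{27452} = \frac{2461}{-10227 + \frac{1}{23} \cdot 150 \left(23 + 244\right)} + i \sqrt{10685} \cdot \frac{1}{27452} = \frac{2461}{-10227 + \frac{1}{23} \cdot 150 \cdot 267} + \frac{i \sqrt{10685}}{27452} = \frac{2461}{-10227 + \frac{40050}{23}} + \frac{i \sqrt{10685}}{27452} = \frac{2461}{- \frac{195171}{23}} + \frac{i \sqrt{10685}}{27452} = 2461 \left(- \frac{23}{195171}\right) + \frac{i \sqrt{10685}}{27452} = - \frac{56603}{195171} + \frac{i \sqrt{10685}}{27452}$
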